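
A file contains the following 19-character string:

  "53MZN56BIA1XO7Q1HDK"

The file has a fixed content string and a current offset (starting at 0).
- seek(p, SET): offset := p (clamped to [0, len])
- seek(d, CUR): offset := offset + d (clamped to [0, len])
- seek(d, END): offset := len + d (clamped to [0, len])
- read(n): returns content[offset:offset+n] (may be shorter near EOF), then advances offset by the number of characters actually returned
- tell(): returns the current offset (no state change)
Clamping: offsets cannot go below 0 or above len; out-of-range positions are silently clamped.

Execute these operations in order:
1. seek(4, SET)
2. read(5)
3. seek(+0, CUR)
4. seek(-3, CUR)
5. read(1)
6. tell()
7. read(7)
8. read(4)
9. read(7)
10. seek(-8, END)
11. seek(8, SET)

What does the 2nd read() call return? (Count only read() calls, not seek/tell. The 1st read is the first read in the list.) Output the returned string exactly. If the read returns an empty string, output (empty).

Answer: 6

Derivation:
After 1 (seek(4, SET)): offset=4
After 2 (read(5)): returned 'N56BI', offset=9
After 3 (seek(+0, CUR)): offset=9
After 4 (seek(-3, CUR)): offset=6
After 5 (read(1)): returned '6', offset=7
After 6 (tell()): offset=7
After 7 (read(7)): returned 'BIA1XO7', offset=14
After 8 (read(4)): returned 'Q1HD', offset=18
After 9 (read(7)): returned 'K', offset=19
After 10 (seek(-8, END)): offset=11
After 11 (seek(8, SET)): offset=8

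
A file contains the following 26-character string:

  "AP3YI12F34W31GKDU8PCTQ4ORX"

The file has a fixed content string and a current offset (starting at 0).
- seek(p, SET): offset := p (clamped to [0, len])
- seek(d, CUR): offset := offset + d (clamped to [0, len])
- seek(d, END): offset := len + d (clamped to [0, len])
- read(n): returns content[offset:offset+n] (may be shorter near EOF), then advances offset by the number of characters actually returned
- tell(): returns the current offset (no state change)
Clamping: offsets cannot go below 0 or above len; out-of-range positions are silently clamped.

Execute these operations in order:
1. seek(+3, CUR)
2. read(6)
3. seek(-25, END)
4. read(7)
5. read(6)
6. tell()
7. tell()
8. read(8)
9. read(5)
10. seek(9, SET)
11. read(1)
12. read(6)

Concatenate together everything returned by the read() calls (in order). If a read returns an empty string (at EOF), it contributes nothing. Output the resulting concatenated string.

Answer: YI12F3P3YI12F34W31GKDU8PCTQ4ORX4W31GKD

Derivation:
After 1 (seek(+3, CUR)): offset=3
After 2 (read(6)): returned 'YI12F3', offset=9
After 3 (seek(-25, END)): offset=1
After 4 (read(7)): returned 'P3YI12F', offset=8
After 5 (read(6)): returned '34W31G', offset=14
After 6 (tell()): offset=14
After 7 (tell()): offset=14
After 8 (read(8)): returned 'KDU8PCTQ', offset=22
After 9 (read(5)): returned '4ORX', offset=26
After 10 (seek(9, SET)): offset=9
After 11 (read(1)): returned '4', offset=10
After 12 (read(6)): returned 'W31GKD', offset=16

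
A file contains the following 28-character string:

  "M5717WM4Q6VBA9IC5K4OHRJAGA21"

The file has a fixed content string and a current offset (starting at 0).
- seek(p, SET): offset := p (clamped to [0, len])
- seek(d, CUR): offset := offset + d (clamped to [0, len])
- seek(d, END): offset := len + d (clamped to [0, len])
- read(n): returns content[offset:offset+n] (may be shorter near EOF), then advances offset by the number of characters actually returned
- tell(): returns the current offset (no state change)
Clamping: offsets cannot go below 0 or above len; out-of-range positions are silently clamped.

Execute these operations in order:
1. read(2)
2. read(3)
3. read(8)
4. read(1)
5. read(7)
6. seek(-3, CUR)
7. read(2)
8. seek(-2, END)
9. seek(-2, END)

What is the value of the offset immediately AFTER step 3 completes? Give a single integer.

After 1 (read(2)): returned 'M5', offset=2
After 2 (read(3)): returned '717', offset=5
After 3 (read(8)): returned 'WM4Q6VBA', offset=13

Answer: 13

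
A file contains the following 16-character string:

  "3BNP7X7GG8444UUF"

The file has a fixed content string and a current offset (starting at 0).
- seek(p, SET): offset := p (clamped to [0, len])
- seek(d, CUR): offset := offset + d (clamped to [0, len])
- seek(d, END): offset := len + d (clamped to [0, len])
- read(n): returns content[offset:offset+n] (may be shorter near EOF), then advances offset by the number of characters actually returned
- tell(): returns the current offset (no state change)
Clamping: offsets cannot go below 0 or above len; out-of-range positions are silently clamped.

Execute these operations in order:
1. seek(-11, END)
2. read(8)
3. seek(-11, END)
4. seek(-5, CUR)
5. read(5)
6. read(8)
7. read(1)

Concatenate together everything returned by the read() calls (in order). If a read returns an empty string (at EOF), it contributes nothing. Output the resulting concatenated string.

Answer: X7GG84443BNP7X7GG8444U

Derivation:
After 1 (seek(-11, END)): offset=5
After 2 (read(8)): returned 'X7GG8444', offset=13
After 3 (seek(-11, END)): offset=5
After 4 (seek(-5, CUR)): offset=0
After 5 (read(5)): returned '3BNP7', offset=5
After 6 (read(8)): returned 'X7GG8444', offset=13
After 7 (read(1)): returned 'U', offset=14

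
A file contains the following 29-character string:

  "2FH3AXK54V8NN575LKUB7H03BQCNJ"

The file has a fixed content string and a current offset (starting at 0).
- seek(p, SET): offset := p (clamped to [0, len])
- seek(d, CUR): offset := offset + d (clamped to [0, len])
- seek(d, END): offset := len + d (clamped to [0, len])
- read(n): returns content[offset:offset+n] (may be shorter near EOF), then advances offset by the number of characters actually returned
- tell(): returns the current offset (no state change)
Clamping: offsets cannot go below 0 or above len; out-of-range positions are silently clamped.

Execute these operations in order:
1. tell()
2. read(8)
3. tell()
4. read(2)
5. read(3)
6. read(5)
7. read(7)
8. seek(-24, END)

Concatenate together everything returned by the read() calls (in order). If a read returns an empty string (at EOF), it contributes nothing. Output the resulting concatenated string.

Answer: 2FH3AXK54V8NN575LKUB7H03B

Derivation:
After 1 (tell()): offset=0
After 2 (read(8)): returned '2FH3AXK5', offset=8
After 3 (tell()): offset=8
After 4 (read(2)): returned '4V', offset=10
After 5 (read(3)): returned '8NN', offset=13
After 6 (read(5)): returned '575LK', offset=18
After 7 (read(7)): returned 'UB7H03B', offset=25
After 8 (seek(-24, END)): offset=5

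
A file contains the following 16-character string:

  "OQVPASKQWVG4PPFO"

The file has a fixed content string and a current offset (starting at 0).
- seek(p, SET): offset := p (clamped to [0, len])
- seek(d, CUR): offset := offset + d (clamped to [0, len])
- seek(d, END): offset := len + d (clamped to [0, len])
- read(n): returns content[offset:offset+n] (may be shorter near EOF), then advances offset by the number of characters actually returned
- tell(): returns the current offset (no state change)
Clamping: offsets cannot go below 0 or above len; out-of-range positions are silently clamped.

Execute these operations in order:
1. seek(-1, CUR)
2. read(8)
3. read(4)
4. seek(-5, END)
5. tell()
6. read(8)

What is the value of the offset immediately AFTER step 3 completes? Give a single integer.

Answer: 12

Derivation:
After 1 (seek(-1, CUR)): offset=0
After 2 (read(8)): returned 'OQVPASKQ', offset=8
After 3 (read(4)): returned 'WVG4', offset=12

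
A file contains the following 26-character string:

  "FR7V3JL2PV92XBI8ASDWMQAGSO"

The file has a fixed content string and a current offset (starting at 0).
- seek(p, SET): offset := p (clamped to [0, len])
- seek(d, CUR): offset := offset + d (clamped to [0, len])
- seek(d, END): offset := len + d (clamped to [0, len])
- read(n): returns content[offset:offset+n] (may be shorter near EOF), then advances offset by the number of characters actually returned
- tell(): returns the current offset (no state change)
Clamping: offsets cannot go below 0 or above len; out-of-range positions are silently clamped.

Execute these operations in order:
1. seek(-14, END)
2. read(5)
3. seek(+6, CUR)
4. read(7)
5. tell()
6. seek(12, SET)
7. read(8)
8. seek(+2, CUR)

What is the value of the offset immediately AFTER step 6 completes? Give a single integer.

After 1 (seek(-14, END)): offset=12
After 2 (read(5)): returned 'XBI8A', offset=17
After 3 (seek(+6, CUR)): offset=23
After 4 (read(7)): returned 'GSO', offset=26
After 5 (tell()): offset=26
After 6 (seek(12, SET)): offset=12

Answer: 12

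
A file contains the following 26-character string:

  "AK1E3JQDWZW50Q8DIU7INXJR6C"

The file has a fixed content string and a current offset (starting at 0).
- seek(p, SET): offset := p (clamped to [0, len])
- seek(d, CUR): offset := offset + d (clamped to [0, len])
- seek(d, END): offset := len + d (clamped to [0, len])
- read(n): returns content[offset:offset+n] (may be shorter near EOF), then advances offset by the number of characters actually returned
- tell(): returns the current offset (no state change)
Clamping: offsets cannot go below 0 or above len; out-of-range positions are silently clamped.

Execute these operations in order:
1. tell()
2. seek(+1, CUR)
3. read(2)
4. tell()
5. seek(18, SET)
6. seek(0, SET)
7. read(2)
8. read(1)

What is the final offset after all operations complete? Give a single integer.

After 1 (tell()): offset=0
After 2 (seek(+1, CUR)): offset=1
After 3 (read(2)): returned 'K1', offset=3
After 4 (tell()): offset=3
After 5 (seek(18, SET)): offset=18
After 6 (seek(0, SET)): offset=0
After 7 (read(2)): returned 'AK', offset=2
After 8 (read(1)): returned '1', offset=3

Answer: 3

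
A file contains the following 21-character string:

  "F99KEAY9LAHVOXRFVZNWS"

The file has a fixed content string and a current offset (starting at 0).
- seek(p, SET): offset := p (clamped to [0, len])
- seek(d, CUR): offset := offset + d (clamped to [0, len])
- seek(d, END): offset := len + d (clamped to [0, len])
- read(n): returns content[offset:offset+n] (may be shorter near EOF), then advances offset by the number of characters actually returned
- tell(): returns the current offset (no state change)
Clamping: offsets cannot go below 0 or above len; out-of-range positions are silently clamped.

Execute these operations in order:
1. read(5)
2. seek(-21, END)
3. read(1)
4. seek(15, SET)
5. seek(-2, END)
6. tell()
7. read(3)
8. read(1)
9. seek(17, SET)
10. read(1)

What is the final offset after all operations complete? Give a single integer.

Answer: 18

Derivation:
After 1 (read(5)): returned 'F99KE', offset=5
After 2 (seek(-21, END)): offset=0
After 3 (read(1)): returned 'F', offset=1
After 4 (seek(15, SET)): offset=15
After 5 (seek(-2, END)): offset=19
After 6 (tell()): offset=19
After 7 (read(3)): returned 'WS', offset=21
After 8 (read(1)): returned '', offset=21
After 9 (seek(17, SET)): offset=17
After 10 (read(1)): returned 'Z', offset=18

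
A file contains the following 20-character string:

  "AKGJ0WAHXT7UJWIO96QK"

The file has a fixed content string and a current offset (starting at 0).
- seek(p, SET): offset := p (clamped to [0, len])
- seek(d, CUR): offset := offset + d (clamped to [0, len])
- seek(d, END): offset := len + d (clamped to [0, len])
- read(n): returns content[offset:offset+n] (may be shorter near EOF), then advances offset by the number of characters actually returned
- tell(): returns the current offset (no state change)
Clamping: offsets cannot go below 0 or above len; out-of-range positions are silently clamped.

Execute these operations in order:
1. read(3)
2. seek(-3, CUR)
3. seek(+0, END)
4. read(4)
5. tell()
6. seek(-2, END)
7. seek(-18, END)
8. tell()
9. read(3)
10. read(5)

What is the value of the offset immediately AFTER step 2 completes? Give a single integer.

Answer: 0

Derivation:
After 1 (read(3)): returned 'AKG', offset=3
After 2 (seek(-3, CUR)): offset=0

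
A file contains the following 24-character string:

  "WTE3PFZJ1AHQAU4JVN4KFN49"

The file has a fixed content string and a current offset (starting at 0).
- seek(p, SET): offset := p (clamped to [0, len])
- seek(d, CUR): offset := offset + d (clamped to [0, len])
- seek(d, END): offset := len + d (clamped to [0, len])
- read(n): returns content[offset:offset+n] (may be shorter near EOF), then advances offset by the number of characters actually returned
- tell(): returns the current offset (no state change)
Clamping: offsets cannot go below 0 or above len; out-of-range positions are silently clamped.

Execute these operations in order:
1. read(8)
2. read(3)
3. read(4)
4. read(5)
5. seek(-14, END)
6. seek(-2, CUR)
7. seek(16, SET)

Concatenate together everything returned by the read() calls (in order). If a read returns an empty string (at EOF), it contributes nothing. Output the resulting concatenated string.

Answer: WTE3PFZJ1AHQAU4JVN4K

Derivation:
After 1 (read(8)): returned 'WTE3PFZJ', offset=8
After 2 (read(3)): returned '1AH', offset=11
After 3 (read(4)): returned 'QAU4', offset=15
After 4 (read(5)): returned 'JVN4K', offset=20
After 5 (seek(-14, END)): offset=10
After 6 (seek(-2, CUR)): offset=8
After 7 (seek(16, SET)): offset=16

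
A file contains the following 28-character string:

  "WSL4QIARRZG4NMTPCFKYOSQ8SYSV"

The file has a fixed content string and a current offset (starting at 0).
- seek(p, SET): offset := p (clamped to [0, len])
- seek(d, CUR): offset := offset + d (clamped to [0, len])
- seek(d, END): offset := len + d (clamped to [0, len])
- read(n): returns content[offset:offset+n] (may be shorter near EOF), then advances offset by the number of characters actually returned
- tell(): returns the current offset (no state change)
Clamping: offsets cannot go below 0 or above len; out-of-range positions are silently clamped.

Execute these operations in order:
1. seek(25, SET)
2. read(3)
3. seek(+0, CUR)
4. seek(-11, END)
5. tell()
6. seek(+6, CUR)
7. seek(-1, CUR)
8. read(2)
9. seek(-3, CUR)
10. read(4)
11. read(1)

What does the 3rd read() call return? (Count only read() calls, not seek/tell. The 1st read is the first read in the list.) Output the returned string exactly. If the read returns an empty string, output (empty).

After 1 (seek(25, SET)): offset=25
After 2 (read(3)): returned 'YSV', offset=28
After 3 (seek(+0, CUR)): offset=28
After 4 (seek(-11, END)): offset=17
After 5 (tell()): offset=17
After 6 (seek(+6, CUR)): offset=23
After 7 (seek(-1, CUR)): offset=22
After 8 (read(2)): returned 'Q8', offset=24
After 9 (seek(-3, CUR)): offset=21
After 10 (read(4)): returned 'SQ8S', offset=25
After 11 (read(1)): returned 'Y', offset=26

Answer: SQ8S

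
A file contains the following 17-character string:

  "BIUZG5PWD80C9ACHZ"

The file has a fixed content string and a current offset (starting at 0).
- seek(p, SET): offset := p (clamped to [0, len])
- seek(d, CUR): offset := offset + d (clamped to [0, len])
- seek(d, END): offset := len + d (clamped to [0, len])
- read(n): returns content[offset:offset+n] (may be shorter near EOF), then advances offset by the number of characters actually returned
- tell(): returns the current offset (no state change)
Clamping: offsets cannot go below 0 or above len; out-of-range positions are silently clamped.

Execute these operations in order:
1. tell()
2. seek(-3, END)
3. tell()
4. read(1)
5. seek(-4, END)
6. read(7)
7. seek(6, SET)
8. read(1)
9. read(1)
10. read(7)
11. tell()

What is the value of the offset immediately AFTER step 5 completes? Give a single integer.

After 1 (tell()): offset=0
After 2 (seek(-3, END)): offset=14
After 3 (tell()): offset=14
After 4 (read(1)): returned 'C', offset=15
After 5 (seek(-4, END)): offset=13

Answer: 13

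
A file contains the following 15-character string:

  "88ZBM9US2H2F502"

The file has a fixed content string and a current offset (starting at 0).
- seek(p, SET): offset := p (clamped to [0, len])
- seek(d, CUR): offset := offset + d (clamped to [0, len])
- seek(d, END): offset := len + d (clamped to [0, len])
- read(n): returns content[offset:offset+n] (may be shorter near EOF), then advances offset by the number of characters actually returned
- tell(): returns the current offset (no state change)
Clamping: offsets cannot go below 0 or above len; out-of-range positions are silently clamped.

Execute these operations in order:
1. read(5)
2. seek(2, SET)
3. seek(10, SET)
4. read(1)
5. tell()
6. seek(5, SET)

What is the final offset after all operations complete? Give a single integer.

After 1 (read(5)): returned '88ZBM', offset=5
After 2 (seek(2, SET)): offset=2
After 3 (seek(10, SET)): offset=10
After 4 (read(1)): returned '2', offset=11
After 5 (tell()): offset=11
After 6 (seek(5, SET)): offset=5

Answer: 5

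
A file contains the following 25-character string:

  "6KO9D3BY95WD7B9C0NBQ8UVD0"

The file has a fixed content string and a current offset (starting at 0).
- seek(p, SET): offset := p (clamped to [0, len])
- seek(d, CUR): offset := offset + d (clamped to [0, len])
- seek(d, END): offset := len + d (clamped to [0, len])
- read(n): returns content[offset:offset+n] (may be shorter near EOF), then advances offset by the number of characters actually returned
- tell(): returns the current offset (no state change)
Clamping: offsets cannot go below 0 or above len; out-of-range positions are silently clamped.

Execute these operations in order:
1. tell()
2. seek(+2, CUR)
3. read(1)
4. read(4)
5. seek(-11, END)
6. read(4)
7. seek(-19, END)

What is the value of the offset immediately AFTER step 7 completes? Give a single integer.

Answer: 6

Derivation:
After 1 (tell()): offset=0
After 2 (seek(+2, CUR)): offset=2
After 3 (read(1)): returned 'O', offset=3
After 4 (read(4)): returned '9D3B', offset=7
After 5 (seek(-11, END)): offset=14
After 6 (read(4)): returned '9C0N', offset=18
After 7 (seek(-19, END)): offset=6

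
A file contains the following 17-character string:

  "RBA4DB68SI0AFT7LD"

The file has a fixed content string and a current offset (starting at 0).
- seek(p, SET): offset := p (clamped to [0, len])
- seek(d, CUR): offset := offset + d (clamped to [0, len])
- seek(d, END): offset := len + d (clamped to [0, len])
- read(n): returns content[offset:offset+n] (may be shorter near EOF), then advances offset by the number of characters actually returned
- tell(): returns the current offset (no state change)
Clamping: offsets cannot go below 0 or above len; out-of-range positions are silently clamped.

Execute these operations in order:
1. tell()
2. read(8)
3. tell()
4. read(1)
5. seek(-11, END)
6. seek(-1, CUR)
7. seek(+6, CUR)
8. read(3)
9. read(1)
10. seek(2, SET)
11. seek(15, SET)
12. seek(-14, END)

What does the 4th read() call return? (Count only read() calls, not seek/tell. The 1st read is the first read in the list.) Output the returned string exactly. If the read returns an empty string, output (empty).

Answer: 7

Derivation:
After 1 (tell()): offset=0
After 2 (read(8)): returned 'RBA4DB68', offset=8
After 3 (tell()): offset=8
After 4 (read(1)): returned 'S', offset=9
After 5 (seek(-11, END)): offset=6
After 6 (seek(-1, CUR)): offset=5
After 7 (seek(+6, CUR)): offset=11
After 8 (read(3)): returned 'AFT', offset=14
After 9 (read(1)): returned '7', offset=15
After 10 (seek(2, SET)): offset=2
After 11 (seek(15, SET)): offset=15
After 12 (seek(-14, END)): offset=3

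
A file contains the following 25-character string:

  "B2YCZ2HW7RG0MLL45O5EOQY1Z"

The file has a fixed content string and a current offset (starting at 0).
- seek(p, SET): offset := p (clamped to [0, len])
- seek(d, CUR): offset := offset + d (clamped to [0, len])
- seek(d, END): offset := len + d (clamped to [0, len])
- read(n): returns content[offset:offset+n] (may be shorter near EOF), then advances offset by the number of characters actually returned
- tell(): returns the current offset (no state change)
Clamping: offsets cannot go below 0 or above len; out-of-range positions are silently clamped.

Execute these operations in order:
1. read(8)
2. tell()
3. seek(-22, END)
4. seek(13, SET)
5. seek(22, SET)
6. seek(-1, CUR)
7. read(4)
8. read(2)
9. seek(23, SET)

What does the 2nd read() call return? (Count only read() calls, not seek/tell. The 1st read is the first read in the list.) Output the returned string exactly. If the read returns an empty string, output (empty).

After 1 (read(8)): returned 'B2YCZ2HW', offset=8
After 2 (tell()): offset=8
After 3 (seek(-22, END)): offset=3
After 4 (seek(13, SET)): offset=13
After 5 (seek(22, SET)): offset=22
After 6 (seek(-1, CUR)): offset=21
After 7 (read(4)): returned 'QY1Z', offset=25
After 8 (read(2)): returned '', offset=25
After 9 (seek(23, SET)): offset=23

Answer: QY1Z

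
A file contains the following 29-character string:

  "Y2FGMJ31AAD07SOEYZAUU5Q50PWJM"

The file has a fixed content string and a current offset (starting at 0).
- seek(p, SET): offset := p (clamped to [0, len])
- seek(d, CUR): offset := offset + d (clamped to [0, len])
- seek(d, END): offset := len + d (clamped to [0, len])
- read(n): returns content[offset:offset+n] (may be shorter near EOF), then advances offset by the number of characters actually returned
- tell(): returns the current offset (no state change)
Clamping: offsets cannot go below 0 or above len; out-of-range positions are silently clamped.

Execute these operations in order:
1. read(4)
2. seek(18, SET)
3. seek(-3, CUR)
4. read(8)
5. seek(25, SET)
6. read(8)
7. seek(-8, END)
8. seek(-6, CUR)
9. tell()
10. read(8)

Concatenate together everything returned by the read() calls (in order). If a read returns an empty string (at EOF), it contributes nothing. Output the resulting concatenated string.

Answer: Y2FGEYZAUU5QPWJMEYZAUU5Q

Derivation:
After 1 (read(4)): returned 'Y2FG', offset=4
After 2 (seek(18, SET)): offset=18
After 3 (seek(-3, CUR)): offset=15
After 4 (read(8)): returned 'EYZAUU5Q', offset=23
After 5 (seek(25, SET)): offset=25
After 6 (read(8)): returned 'PWJM', offset=29
After 7 (seek(-8, END)): offset=21
After 8 (seek(-6, CUR)): offset=15
After 9 (tell()): offset=15
After 10 (read(8)): returned 'EYZAUU5Q', offset=23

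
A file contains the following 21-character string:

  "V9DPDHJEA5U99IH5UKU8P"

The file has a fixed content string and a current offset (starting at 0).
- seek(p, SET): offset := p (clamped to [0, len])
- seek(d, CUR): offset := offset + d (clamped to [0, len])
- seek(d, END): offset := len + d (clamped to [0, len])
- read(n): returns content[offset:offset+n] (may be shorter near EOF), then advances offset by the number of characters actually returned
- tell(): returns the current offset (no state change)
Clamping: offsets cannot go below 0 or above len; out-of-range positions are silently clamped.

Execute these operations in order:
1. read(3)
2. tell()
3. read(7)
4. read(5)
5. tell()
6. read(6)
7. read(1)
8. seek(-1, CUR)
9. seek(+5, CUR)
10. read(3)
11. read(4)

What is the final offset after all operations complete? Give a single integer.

After 1 (read(3)): returned 'V9D', offset=3
After 2 (tell()): offset=3
After 3 (read(7)): returned 'PDHJEA5', offset=10
After 4 (read(5)): returned 'U99IH', offset=15
After 5 (tell()): offset=15
After 6 (read(6)): returned '5UKU8P', offset=21
After 7 (read(1)): returned '', offset=21
After 8 (seek(-1, CUR)): offset=20
After 9 (seek(+5, CUR)): offset=21
After 10 (read(3)): returned '', offset=21
After 11 (read(4)): returned '', offset=21

Answer: 21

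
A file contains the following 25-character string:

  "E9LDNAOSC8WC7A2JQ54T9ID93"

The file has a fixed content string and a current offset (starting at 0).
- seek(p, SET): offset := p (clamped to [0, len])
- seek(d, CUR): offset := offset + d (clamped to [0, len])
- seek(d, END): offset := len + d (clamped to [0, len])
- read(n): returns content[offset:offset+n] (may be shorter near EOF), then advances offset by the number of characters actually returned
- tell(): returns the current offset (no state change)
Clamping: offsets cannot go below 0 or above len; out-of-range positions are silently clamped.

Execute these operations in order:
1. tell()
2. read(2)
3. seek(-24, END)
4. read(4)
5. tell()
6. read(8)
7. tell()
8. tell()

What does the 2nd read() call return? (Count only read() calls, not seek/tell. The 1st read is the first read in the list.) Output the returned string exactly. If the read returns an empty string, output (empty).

After 1 (tell()): offset=0
After 2 (read(2)): returned 'E9', offset=2
After 3 (seek(-24, END)): offset=1
After 4 (read(4)): returned '9LDN', offset=5
After 5 (tell()): offset=5
After 6 (read(8)): returned 'AOSC8WC7', offset=13
After 7 (tell()): offset=13
After 8 (tell()): offset=13

Answer: 9LDN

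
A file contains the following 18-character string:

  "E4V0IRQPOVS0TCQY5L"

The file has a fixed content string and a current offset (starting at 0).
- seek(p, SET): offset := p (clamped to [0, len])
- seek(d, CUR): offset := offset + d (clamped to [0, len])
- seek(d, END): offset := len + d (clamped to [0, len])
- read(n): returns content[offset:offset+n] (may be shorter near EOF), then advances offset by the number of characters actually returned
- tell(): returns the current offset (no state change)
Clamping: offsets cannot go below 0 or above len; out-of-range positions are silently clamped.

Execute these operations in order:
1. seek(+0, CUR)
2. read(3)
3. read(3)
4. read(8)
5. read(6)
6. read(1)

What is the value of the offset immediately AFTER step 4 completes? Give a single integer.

After 1 (seek(+0, CUR)): offset=0
After 2 (read(3)): returned 'E4V', offset=3
After 3 (read(3)): returned '0IR', offset=6
After 4 (read(8)): returned 'QPOVS0TC', offset=14

Answer: 14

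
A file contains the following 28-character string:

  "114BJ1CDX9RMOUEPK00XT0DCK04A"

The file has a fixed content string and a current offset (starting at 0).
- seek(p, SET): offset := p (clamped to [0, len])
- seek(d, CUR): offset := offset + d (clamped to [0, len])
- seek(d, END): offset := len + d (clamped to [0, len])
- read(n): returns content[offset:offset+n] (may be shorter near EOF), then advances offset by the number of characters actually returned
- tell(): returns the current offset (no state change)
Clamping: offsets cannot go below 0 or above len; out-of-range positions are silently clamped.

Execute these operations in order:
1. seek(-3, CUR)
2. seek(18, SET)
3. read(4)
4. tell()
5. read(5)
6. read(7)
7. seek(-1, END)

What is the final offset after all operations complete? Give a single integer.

Answer: 27

Derivation:
After 1 (seek(-3, CUR)): offset=0
After 2 (seek(18, SET)): offset=18
After 3 (read(4)): returned '0XT0', offset=22
After 4 (tell()): offset=22
After 5 (read(5)): returned 'DCK04', offset=27
After 6 (read(7)): returned 'A', offset=28
After 7 (seek(-1, END)): offset=27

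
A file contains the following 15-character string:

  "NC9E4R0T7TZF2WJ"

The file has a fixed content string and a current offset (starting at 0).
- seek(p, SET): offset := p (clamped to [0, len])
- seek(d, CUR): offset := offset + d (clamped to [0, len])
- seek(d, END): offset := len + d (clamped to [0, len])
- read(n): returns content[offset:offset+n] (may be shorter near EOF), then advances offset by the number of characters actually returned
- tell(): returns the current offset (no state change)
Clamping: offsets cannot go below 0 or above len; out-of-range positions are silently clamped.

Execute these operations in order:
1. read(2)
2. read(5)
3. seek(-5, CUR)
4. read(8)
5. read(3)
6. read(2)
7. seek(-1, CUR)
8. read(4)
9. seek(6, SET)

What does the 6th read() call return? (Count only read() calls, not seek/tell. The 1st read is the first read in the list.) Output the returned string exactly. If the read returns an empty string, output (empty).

After 1 (read(2)): returned 'NC', offset=2
After 2 (read(5)): returned '9E4R0', offset=7
After 3 (seek(-5, CUR)): offset=2
After 4 (read(8)): returned '9E4R0T7T', offset=10
After 5 (read(3)): returned 'ZF2', offset=13
After 6 (read(2)): returned 'WJ', offset=15
After 7 (seek(-1, CUR)): offset=14
After 8 (read(4)): returned 'J', offset=15
After 9 (seek(6, SET)): offset=6

Answer: J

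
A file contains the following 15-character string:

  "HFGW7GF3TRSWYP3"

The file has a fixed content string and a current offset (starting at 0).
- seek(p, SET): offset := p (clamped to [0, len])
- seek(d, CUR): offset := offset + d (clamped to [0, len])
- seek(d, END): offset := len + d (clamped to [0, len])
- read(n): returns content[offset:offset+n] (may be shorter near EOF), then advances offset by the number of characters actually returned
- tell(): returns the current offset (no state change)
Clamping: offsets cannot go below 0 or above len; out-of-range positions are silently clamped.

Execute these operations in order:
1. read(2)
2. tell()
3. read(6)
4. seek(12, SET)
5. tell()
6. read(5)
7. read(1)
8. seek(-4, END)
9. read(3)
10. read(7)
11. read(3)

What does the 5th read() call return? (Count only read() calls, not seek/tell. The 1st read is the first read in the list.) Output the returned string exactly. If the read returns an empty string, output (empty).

Answer: WYP

Derivation:
After 1 (read(2)): returned 'HF', offset=2
After 2 (tell()): offset=2
After 3 (read(6)): returned 'GW7GF3', offset=8
After 4 (seek(12, SET)): offset=12
After 5 (tell()): offset=12
After 6 (read(5)): returned 'YP3', offset=15
After 7 (read(1)): returned '', offset=15
After 8 (seek(-4, END)): offset=11
After 9 (read(3)): returned 'WYP', offset=14
After 10 (read(7)): returned '3', offset=15
After 11 (read(3)): returned '', offset=15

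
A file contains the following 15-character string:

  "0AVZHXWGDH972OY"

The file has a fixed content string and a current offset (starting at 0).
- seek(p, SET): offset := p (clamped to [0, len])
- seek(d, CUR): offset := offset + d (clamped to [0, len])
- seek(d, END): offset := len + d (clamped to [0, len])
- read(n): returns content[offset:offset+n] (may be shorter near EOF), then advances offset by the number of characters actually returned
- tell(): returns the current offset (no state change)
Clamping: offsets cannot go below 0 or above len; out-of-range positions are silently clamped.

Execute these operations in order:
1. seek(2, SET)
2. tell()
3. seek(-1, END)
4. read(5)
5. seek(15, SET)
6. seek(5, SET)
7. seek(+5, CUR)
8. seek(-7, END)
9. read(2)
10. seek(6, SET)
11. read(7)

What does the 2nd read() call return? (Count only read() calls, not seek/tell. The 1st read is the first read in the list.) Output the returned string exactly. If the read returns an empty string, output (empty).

Answer: DH

Derivation:
After 1 (seek(2, SET)): offset=2
After 2 (tell()): offset=2
After 3 (seek(-1, END)): offset=14
After 4 (read(5)): returned 'Y', offset=15
After 5 (seek(15, SET)): offset=15
After 6 (seek(5, SET)): offset=5
After 7 (seek(+5, CUR)): offset=10
After 8 (seek(-7, END)): offset=8
After 9 (read(2)): returned 'DH', offset=10
After 10 (seek(6, SET)): offset=6
After 11 (read(7)): returned 'WGDH972', offset=13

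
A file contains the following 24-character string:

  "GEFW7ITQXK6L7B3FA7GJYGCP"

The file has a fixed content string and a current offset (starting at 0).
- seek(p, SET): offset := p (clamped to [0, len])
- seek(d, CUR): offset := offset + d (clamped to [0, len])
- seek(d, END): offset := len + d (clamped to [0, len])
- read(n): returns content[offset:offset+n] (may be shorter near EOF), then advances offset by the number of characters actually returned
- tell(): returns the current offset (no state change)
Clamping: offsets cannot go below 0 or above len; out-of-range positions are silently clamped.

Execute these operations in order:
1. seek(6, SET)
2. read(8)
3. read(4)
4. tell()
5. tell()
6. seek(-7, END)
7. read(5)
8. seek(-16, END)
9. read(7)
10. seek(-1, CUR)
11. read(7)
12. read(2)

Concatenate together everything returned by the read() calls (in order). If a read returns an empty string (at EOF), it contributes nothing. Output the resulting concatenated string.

After 1 (seek(6, SET)): offset=6
After 2 (read(8)): returned 'TQXK6L7B', offset=14
After 3 (read(4)): returned '3FA7', offset=18
After 4 (tell()): offset=18
After 5 (tell()): offset=18
After 6 (seek(-7, END)): offset=17
After 7 (read(5)): returned '7GJYG', offset=22
After 8 (seek(-16, END)): offset=8
After 9 (read(7)): returned 'XK6L7B3', offset=15
After 10 (seek(-1, CUR)): offset=14
After 11 (read(7)): returned '3FA7GJY', offset=21
After 12 (read(2)): returned 'GC', offset=23

Answer: TQXK6L7B3FA77GJYGXK6L7B33FA7GJYGC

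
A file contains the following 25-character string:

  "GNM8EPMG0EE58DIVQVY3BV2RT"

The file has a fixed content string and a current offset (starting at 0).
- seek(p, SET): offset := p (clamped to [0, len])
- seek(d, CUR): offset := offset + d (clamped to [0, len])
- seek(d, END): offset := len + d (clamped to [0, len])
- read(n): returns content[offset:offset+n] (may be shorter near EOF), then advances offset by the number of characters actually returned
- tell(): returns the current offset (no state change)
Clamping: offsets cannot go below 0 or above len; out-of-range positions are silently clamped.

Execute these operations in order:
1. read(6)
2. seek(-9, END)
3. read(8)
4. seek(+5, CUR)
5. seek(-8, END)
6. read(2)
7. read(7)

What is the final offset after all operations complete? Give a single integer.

Answer: 25

Derivation:
After 1 (read(6)): returned 'GNM8EP', offset=6
After 2 (seek(-9, END)): offset=16
After 3 (read(8)): returned 'QVY3BV2R', offset=24
After 4 (seek(+5, CUR)): offset=25
After 5 (seek(-8, END)): offset=17
After 6 (read(2)): returned 'VY', offset=19
After 7 (read(7)): returned '3BV2RT', offset=25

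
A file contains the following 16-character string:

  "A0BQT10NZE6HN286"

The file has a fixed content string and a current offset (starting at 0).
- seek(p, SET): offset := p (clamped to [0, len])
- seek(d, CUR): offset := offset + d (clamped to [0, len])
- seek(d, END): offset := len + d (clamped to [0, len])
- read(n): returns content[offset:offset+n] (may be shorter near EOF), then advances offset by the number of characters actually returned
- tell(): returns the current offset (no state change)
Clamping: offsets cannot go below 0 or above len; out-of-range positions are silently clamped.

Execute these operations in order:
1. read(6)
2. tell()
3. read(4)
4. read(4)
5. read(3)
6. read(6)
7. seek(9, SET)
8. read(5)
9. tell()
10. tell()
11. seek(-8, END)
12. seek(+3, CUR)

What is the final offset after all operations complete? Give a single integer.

After 1 (read(6)): returned 'A0BQT1', offset=6
After 2 (tell()): offset=6
After 3 (read(4)): returned '0NZE', offset=10
After 4 (read(4)): returned '6HN2', offset=14
After 5 (read(3)): returned '86', offset=16
After 6 (read(6)): returned '', offset=16
After 7 (seek(9, SET)): offset=9
After 8 (read(5)): returned 'E6HN2', offset=14
After 9 (tell()): offset=14
After 10 (tell()): offset=14
After 11 (seek(-8, END)): offset=8
After 12 (seek(+3, CUR)): offset=11

Answer: 11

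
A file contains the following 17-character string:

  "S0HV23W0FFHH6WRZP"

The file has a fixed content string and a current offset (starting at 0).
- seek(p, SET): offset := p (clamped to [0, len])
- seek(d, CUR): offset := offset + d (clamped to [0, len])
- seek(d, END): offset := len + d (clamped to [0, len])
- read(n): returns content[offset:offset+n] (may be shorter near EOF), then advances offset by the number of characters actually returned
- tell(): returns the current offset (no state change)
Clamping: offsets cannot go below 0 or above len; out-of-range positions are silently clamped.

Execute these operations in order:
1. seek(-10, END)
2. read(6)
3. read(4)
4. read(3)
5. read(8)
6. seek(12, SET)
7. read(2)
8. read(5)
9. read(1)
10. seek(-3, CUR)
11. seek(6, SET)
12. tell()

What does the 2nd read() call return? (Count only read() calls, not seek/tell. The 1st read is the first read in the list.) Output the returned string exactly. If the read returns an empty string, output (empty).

Answer: WRZP

Derivation:
After 1 (seek(-10, END)): offset=7
After 2 (read(6)): returned '0FFHH6', offset=13
After 3 (read(4)): returned 'WRZP', offset=17
After 4 (read(3)): returned '', offset=17
After 5 (read(8)): returned '', offset=17
After 6 (seek(12, SET)): offset=12
After 7 (read(2)): returned '6W', offset=14
After 8 (read(5)): returned 'RZP', offset=17
After 9 (read(1)): returned '', offset=17
After 10 (seek(-3, CUR)): offset=14
After 11 (seek(6, SET)): offset=6
After 12 (tell()): offset=6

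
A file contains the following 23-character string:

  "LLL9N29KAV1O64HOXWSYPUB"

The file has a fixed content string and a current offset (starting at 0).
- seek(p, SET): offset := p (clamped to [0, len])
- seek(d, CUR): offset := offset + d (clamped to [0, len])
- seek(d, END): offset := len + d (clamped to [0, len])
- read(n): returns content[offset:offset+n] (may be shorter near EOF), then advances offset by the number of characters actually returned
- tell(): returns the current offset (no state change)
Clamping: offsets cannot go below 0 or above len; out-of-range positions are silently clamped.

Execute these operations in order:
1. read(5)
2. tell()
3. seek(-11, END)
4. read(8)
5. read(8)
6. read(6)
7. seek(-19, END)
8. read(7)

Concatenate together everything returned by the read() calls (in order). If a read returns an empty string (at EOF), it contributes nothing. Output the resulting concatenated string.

Answer: LLL9N64HOXWSYPUBN29KAV1

Derivation:
After 1 (read(5)): returned 'LLL9N', offset=5
After 2 (tell()): offset=5
After 3 (seek(-11, END)): offset=12
After 4 (read(8)): returned '64HOXWSY', offset=20
After 5 (read(8)): returned 'PUB', offset=23
After 6 (read(6)): returned '', offset=23
After 7 (seek(-19, END)): offset=4
After 8 (read(7)): returned 'N29KAV1', offset=11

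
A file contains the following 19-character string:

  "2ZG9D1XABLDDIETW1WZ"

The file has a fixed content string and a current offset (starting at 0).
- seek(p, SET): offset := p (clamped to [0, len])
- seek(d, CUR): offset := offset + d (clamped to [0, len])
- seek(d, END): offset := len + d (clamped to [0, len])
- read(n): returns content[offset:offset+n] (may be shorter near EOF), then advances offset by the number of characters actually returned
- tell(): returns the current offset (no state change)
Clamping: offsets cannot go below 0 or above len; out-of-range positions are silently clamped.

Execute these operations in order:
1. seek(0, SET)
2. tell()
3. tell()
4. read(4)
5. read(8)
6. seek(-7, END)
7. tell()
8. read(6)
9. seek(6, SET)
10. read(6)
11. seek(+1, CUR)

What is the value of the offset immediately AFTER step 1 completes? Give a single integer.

Answer: 0

Derivation:
After 1 (seek(0, SET)): offset=0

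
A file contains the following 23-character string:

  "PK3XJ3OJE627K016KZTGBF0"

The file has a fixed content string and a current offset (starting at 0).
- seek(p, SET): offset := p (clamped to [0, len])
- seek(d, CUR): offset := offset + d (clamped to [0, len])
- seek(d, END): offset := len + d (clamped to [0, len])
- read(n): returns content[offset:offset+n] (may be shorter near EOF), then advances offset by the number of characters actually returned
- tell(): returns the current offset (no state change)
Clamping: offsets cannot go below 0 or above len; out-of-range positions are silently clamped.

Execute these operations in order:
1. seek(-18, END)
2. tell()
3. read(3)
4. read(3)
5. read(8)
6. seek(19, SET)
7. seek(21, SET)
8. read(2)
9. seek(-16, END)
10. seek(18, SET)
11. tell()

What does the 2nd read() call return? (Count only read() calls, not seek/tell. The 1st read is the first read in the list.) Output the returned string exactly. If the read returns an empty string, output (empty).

Answer: E62

Derivation:
After 1 (seek(-18, END)): offset=5
After 2 (tell()): offset=5
After 3 (read(3)): returned '3OJ', offset=8
After 4 (read(3)): returned 'E62', offset=11
After 5 (read(8)): returned '7K016KZT', offset=19
After 6 (seek(19, SET)): offset=19
After 7 (seek(21, SET)): offset=21
After 8 (read(2)): returned 'F0', offset=23
After 9 (seek(-16, END)): offset=7
After 10 (seek(18, SET)): offset=18
After 11 (tell()): offset=18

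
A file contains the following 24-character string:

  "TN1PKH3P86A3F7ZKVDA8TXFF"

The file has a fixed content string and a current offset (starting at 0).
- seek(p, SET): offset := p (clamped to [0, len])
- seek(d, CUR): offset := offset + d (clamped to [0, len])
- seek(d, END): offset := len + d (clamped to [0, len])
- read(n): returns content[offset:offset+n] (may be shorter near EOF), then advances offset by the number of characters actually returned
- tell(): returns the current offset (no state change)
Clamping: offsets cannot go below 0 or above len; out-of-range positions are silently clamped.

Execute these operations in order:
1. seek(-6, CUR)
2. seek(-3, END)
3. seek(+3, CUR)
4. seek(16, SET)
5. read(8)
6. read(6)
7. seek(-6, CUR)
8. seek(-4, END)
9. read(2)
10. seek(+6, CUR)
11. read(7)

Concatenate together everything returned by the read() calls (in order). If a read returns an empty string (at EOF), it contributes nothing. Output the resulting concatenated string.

Answer: VDA8TXFFTX

Derivation:
After 1 (seek(-6, CUR)): offset=0
After 2 (seek(-3, END)): offset=21
After 3 (seek(+3, CUR)): offset=24
After 4 (seek(16, SET)): offset=16
After 5 (read(8)): returned 'VDA8TXFF', offset=24
After 6 (read(6)): returned '', offset=24
After 7 (seek(-6, CUR)): offset=18
After 8 (seek(-4, END)): offset=20
After 9 (read(2)): returned 'TX', offset=22
After 10 (seek(+6, CUR)): offset=24
After 11 (read(7)): returned '', offset=24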